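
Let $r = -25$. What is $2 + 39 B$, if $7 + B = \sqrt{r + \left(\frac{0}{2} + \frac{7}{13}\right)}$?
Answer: $-271 + 3 i \sqrt{4134} \approx -271.0 + 192.89 i$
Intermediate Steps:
$B = -7 + \frac{i \sqrt{4134}}{13}$ ($B = -7 + \sqrt{-25 + \left(\frac{0}{2} + \frac{7}{13}\right)} = -7 + \sqrt{-25 + \left(0 \cdot \frac{1}{2} + 7 \cdot \frac{1}{13}\right)} = -7 + \sqrt{-25 + \left(0 + \frac{7}{13}\right)} = -7 + \sqrt{-25 + \frac{7}{13}} = -7 + \sqrt{- \frac{318}{13}} = -7 + \frac{i \sqrt{4134}}{13} \approx -7.0 + 4.9459 i$)
$2 + 39 B = 2 + 39 \left(-7 + \frac{i \sqrt{4134}}{13}\right) = 2 - \left(273 - 3 i \sqrt{4134}\right) = -271 + 3 i \sqrt{4134}$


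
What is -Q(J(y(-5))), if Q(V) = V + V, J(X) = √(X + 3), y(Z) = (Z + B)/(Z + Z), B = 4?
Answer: -√310/5 ≈ -3.5214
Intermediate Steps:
y(Z) = (4 + Z)/(2*Z) (y(Z) = (Z + 4)/(Z + Z) = (4 + Z)/((2*Z)) = (4 + Z)*(1/(2*Z)) = (4 + Z)/(2*Z))
J(X) = √(3 + X)
Q(V) = 2*V
-Q(J(y(-5))) = -2*√(3 + (½)*(4 - 5)/(-5)) = -2*√(3 + (½)*(-⅕)*(-1)) = -2*√(3 + ⅒) = -2*√(31/10) = -2*√310/10 = -√310/5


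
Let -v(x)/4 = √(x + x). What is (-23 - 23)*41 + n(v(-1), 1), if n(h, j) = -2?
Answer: -1888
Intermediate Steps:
v(x) = -4*√2*√x (v(x) = -4*√(x + x) = -4*√2*√x)
(-23 - 23)*41 + n(v(-1), 1) = (-23 - 23)*41 - 2 = -46*41 - 2 = -1886 - 2 = -1888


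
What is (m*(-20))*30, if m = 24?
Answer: -14400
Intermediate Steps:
(m*(-20))*30 = (24*(-20))*30 = -480*30 = -14400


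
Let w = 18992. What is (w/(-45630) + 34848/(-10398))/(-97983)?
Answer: 148966088/3874090557285 ≈ 3.8452e-5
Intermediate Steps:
(w/(-45630) + 34848/(-10398))/(-97983) = (18992/(-45630) + 34848/(-10398))/(-97983) = (18992*(-1/45630) + 34848*(-1/10398))*(-1/97983) = (-9496/22815 - 5808/1733)*(-1/97983) = -148966088/39538395*(-1/97983) = 148966088/3874090557285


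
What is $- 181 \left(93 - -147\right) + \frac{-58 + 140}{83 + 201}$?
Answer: $- \frac{6168439}{142} \approx -43440.0$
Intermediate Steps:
$- 181 \left(93 - -147\right) + \frac{-58 + 140}{83 + 201} = - 181 \left(93 + 147\right) + \frac{82}{284} = \left(-181\right) 240 + 82 \cdot \frac{1}{284} = -43440 + \frac{41}{142} = - \frac{6168439}{142}$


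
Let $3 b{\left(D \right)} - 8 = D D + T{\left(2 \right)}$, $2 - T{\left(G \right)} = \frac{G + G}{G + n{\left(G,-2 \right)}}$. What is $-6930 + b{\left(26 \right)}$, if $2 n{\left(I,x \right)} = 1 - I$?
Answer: $- \frac{60320}{9} \approx -6702.2$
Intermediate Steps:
$n{\left(I,x \right)} = \frac{1}{2} - \frac{I}{2}$ ($n{\left(I,x \right)} = \frac{1 - I}{2} = \frac{1}{2} - \frac{I}{2}$)
$T{\left(G \right)} = 2 - \frac{2 G}{\frac{1}{2} + \frac{G}{2}}$ ($T{\left(G \right)} = 2 - \frac{G + G}{G - \left(- \frac{1}{2} + \frac{G}{2}\right)} = 2 - \frac{2 G}{\frac{1}{2} + \frac{G}{2}}$)
$b{\left(D \right)} = \frac{22}{9} + \frac{D^{2}}{3}$ ($b{\left(D \right)} = \frac{8}{3} + \frac{D D + \frac{2 \left(1 - 2\right)}{1 + 2}}{3} = \frac{8}{3} + \frac{D^{2} + \frac{2 \left(1 - 2\right)}{3}}{3} = \frac{8}{3} + \frac{D^{2} + 2 \cdot \frac{1}{3} \left(-1\right)}{3} = \frac{8}{3} + \frac{D^{2} - \frac{2}{3}}{3} = \frac{8}{3} + \frac{- \frac{2}{3} + D^{2}}{3} = \frac{8}{3} + \left(- \frac{2}{9} + \frac{D^{2}}{3}\right) = \frac{22}{9} + \frac{D^{2}}{3}$)
$-6930 + b{\left(26 \right)} = -6930 + \left(\frac{22}{9} + \frac{26^{2}}{3}\right) = -6930 + \left(\frac{22}{9} + \frac{1}{3} \cdot 676\right) = -6930 + \left(\frac{22}{9} + \frac{676}{3}\right) = -6930 + \frac{2050}{9} = - \frac{60320}{9}$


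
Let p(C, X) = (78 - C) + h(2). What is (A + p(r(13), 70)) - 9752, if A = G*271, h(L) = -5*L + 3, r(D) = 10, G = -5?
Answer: -11046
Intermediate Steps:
h(L) = 3 - 5*L
p(C, X) = 71 - C (p(C, X) = (78 - C) + (3 - 5*2) = (78 - C) + (3 - 10) = (78 - C) - 7 = 71 - C)
A = -1355 (A = -5*271 = -1355)
(A + p(r(13), 70)) - 9752 = (-1355 + (71 - 1*10)) - 9752 = (-1355 + (71 - 10)) - 9752 = (-1355 + 61) - 9752 = -1294 - 9752 = -11046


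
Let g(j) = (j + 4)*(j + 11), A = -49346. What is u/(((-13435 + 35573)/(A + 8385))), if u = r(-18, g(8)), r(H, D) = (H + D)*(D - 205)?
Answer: -98920815/11069 ≈ -8936.8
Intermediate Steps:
g(j) = (4 + j)*(11 + j)
r(H, D) = (-205 + D)*(D + H) (r(H, D) = (D + H)*(-205 + D) = (-205 + D)*(D + H))
u = 4830 (u = (44 + 8**2 + 15*8)**2 - 205*(44 + 8**2 + 15*8) - 205*(-18) + (44 + 8**2 + 15*8)*(-18) = (44 + 64 + 120)**2 - 205*(44 + 64 + 120) + 3690 + (44 + 64 + 120)*(-18) = 228**2 - 205*228 + 3690 + 228*(-18) = 51984 - 46740 + 3690 - 4104 = 4830)
u/(((-13435 + 35573)/(A + 8385))) = 4830/(((-13435 + 35573)/(-49346 + 8385))) = 4830/((22138/(-40961))) = 4830/((22138*(-1/40961))) = 4830/(-22138/40961) = 4830*(-40961/22138) = -98920815/11069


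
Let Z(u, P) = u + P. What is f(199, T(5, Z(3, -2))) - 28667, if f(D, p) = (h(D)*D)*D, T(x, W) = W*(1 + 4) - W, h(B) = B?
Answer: 7851932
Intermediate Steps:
Z(u, P) = P + u
T(x, W) = 4*W (T(x, W) = W*5 - W = 5*W - W = 4*W)
f(D, p) = D³ (f(D, p) = (D*D)*D = D²*D = D³)
f(199, T(5, Z(3, -2))) - 28667 = 199³ - 28667 = 7880599 - 28667 = 7851932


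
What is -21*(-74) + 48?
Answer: 1602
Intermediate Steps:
-21*(-74) + 48 = 1554 + 48 = 1602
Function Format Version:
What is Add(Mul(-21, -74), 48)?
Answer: 1602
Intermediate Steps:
Add(Mul(-21, -74), 48) = Add(1554, 48) = 1602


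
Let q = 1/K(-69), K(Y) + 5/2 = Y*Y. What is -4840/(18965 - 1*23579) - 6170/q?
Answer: -67733390695/2307 ≈ -2.9360e+7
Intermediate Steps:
K(Y) = -5/2 + Y² (K(Y) = -5/2 + Y*Y = -5/2 + Y²)
q = 2/9517 (q = 1/(-5/2 + (-69)²) = 1/(-5/2 + 4761) = 1/(9517/2) = 2/9517 ≈ 0.00021015)
-4840/(18965 - 1*23579) - 6170/q = -4840/(18965 - 1*23579) - 6170/2/9517 = -4840/(18965 - 23579) - 6170*9517/2 = -4840/(-4614) - 29359945 = -4840*(-1/4614) - 29359945 = 2420/2307 - 29359945 = -67733390695/2307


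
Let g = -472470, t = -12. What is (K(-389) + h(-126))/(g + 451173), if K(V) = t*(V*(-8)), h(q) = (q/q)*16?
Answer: 37328/21297 ≈ 1.7527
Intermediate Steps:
h(q) = 16 (h(q) = 1*16 = 16)
K(V) = 96*V (K(V) = -12*V*(-8) = -(-96)*V = 96*V)
(K(-389) + h(-126))/(g + 451173) = (96*(-389) + 16)/(-472470 + 451173) = (-37344 + 16)/(-21297) = -37328*(-1/21297) = 37328/21297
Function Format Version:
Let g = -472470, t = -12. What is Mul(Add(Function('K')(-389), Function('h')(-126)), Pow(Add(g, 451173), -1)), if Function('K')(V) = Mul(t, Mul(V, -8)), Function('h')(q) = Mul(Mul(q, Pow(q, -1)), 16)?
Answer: Rational(37328, 21297) ≈ 1.7527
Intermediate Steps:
Function('h')(q) = 16 (Function('h')(q) = Mul(1, 16) = 16)
Function('K')(V) = Mul(96, V) (Function('K')(V) = Mul(-12, Mul(V, -8)) = Mul(-12, Mul(-8, V)) = Mul(96, V))
Mul(Add(Function('K')(-389), Function('h')(-126)), Pow(Add(g, 451173), -1)) = Mul(Add(Mul(96, -389), 16), Pow(Add(-472470, 451173), -1)) = Mul(Add(-37344, 16), Pow(-21297, -1)) = Mul(-37328, Rational(-1, 21297)) = Rational(37328, 21297)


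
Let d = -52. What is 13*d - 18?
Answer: -694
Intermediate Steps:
13*d - 18 = 13*(-52) - 18 = -676 - 18 = -694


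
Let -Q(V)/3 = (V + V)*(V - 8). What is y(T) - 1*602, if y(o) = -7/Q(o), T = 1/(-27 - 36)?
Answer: -598759/1010 ≈ -592.83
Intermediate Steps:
Q(V) = -6*V*(-8 + V) (Q(V) = -3*(V + V)*(V - 8) = -3*2*V*(-8 + V) = -6*V*(-8 + V))
T = -1/63 (T = 1/(-63) = -1/63 ≈ -0.015873)
y(o) = -7/(6*o*(8 - o)) (y(o) = -7*1/(6*o*(8 - o)) = -7/(6*o*(8 - o)))
y(T) - 1*602 = 7/(6*(-1/63)*(-8 - 1/63)) - 1*602 = (7/6)*(-63)/(-505/63) - 602 = (7/6)*(-63)*(-63/505) - 602 = 9261/1010 - 602 = -598759/1010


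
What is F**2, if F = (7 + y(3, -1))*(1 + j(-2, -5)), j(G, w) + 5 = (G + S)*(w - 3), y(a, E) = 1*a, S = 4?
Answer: 40000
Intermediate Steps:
y(a, E) = a
j(G, w) = -5 + (-3 + w)*(4 + G) (j(G, w) = -5 + (G + 4)*(w - 3) = -5 + (4 + G)*(-3 + w) = -5 + (-3 + w)*(4 + G))
F = -200 (F = (7 + 3)*(1 + (-17 - 3*(-2) + 4*(-5) - 2*(-5))) = 10*(1 + (-17 + 6 - 20 + 10)) = 10*(1 - 21) = 10*(-20) = -200)
F**2 = (-200)**2 = 40000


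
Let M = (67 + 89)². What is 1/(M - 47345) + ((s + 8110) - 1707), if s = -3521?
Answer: 66311937/23009 ≈ 2882.0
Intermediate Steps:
M = 24336 (M = 156² = 24336)
1/(M - 47345) + ((s + 8110) - 1707) = 1/(24336 - 47345) + ((-3521 + 8110) - 1707) = 1/(-23009) + (4589 - 1707) = -1/23009 + 2882 = 66311937/23009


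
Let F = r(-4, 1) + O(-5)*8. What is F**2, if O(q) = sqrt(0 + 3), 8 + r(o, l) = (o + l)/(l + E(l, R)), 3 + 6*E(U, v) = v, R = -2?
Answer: 868 - 416*sqrt(3) ≈ 147.47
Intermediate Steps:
E(U, v) = -1/2 + v/6
r(o, l) = -8 + (l + o)/(-5/6 + l) (r(o, l) = -8 + (o + l)/(l + (-1/2 + (1/6)*(-2))) = -8 + (l + o)/(l + (-1/2 - 1/3)) = -8 + (l + o)/(l - 5/6) = -8 + (l + o)/(-5/6 + l))
O(q) = sqrt(3)
F = -26 + 8*sqrt(3) (F = 2*(20 - 21*1 + 3*(-4))/(-5 + 6*1) + sqrt(3)*8 = 2*(20 - 21 - 12)/(-5 + 6) + 8*sqrt(3) = 2*(-13)/1 + 8*sqrt(3) = 2*1*(-13) + 8*sqrt(3) = -26 + 8*sqrt(3) ≈ -12.144)
F**2 = (-26 + 8*sqrt(3))**2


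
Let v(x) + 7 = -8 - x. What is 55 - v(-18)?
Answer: 52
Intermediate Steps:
v(x) = -15 - x (v(x) = -7 + (-8 - x) = -15 - x)
55 - v(-18) = 55 - (-15 - 1*(-18)) = 55 - (-15 + 18) = 55 - 1*3 = 55 - 3 = 52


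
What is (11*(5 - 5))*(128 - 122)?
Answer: 0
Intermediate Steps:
(11*(5 - 5))*(128 - 122) = (11*0)*6 = 0*6 = 0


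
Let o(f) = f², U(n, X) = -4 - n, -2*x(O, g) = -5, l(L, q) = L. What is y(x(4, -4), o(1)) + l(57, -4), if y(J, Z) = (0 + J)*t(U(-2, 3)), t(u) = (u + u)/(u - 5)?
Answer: 409/7 ≈ 58.429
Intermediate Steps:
x(O, g) = 5/2 (x(O, g) = -½*(-5) = 5/2)
t(u) = 2*u/(-5 + u) (t(u) = (2*u)/(-5 + u) = 2*u/(-5 + u))
y(J, Z) = 4*J/7 (y(J, Z) = (0 + J)*(2*(-4 - 1*(-2))/(-5 + (-4 - 1*(-2)))) = J*(2*(-4 + 2)/(-5 + (-4 + 2))) = J*(2*(-2)/(-5 - 2)) = J*(2*(-2)/(-7)) = J*(2*(-2)*(-⅐)) = J*(4/7) = 4*J/7)
y(x(4, -4), o(1)) + l(57, -4) = (4/7)*(5/2) + 57 = 10/7 + 57 = 409/7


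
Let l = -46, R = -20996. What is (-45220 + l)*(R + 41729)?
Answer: -938499978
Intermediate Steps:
(-45220 + l)*(R + 41729) = (-45220 - 46)*(-20996 + 41729) = -45266*20733 = -938499978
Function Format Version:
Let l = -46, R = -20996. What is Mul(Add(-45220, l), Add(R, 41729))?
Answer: -938499978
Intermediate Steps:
Mul(Add(-45220, l), Add(R, 41729)) = Mul(Add(-45220, -46), Add(-20996, 41729)) = Mul(-45266, 20733) = -938499978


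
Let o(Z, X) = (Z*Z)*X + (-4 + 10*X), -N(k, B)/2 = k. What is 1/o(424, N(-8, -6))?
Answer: 1/2876572 ≈ 3.4764e-7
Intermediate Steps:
N(k, B) = -2*k
o(Z, X) = -4 + 10*X + X*Z**2 (o(Z, X) = Z**2*X + (-4 + 10*X) = X*Z**2 + (-4 + 10*X) = -4 + 10*X + X*Z**2)
1/o(424, N(-8, -6)) = 1/(-4 + 10*(-2*(-8)) - 2*(-8)*424**2) = 1/(-4 + 10*16 + 16*179776) = 1/(-4 + 160 + 2876416) = 1/2876572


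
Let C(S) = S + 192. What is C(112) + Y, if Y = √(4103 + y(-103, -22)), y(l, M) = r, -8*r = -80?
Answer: 304 + 3*√457 ≈ 368.13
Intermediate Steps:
r = 10 (r = -⅛*(-80) = 10)
y(l, M) = 10
Y = 3*√457 (Y = √(4103 + 10) = √4113 = 3*√457 ≈ 64.133)
C(S) = 192 + S
C(112) + Y = (192 + 112) + 3*√457 = 304 + 3*√457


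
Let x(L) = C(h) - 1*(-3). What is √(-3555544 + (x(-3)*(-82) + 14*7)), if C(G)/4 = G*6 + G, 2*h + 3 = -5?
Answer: 2*I*√886627 ≈ 1883.2*I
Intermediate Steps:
h = -4 (h = -3/2 + (½)*(-5) = -3/2 - 5/2 = -4)
C(G) = 28*G (C(G) = 4*(G*6 + G) = 4*(6*G + G) = 4*(7*G) = 28*G)
x(L) = -109 (x(L) = 28*(-4) - 1*(-3) = -112 + 3 = -109)
√(-3555544 + (x(-3)*(-82) + 14*7)) = √(-3555544 + (-109*(-82) + 14*7)) = √(-3555544 + (8938 + 98)) = √(-3555544 + 9036) = √(-3546508) = 2*I*√886627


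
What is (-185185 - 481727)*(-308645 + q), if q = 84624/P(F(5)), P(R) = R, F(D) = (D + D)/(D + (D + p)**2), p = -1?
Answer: 436609279776/5 ≈ 8.7322e+10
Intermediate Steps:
F(D) = 2*D/(D + (-1 + D)**2) (F(D) = (D + D)/(D + (D - 1)**2) = (2*D)/(D + (-1 + D)**2) = 2*D/(D + (-1 + D)**2))
q = 888552/5 (q = 84624/((2*5/(5 + (-1 + 5)**2))) = 84624/((2*5/(5 + 4**2))) = 84624/((2*5/(5 + 16))) = 84624/((2*5/21)) = 84624/((2*5*(1/21))) = 84624/(10/21) = 84624*(21/10) = 888552/5 ≈ 1.7771e+5)
(-185185 - 481727)*(-308645 + q) = (-185185 - 481727)*(-308645 + 888552/5) = -666912*(-654673/5) = 436609279776/5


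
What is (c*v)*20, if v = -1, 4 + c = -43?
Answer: 940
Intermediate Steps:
c = -47 (c = -4 - 43 = -47)
(c*v)*20 = -47*(-1)*20 = 47*20 = 940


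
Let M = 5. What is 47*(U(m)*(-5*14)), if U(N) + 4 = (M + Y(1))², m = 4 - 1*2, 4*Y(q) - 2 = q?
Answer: -764925/8 ≈ -95616.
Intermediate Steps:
Y(q) = ½ + q/4
m = 2 (m = 4 - 2 = 2)
U(N) = 465/16 (U(N) = -4 + (5 + (½ + (¼)*1))² = -4 + (5 + (½ + ¼))² = -4 + (5 + ¾)² = -4 + (23/4)² = -4 + 529/16 = 465/16)
47*(U(m)*(-5*14)) = 47*(465*(-5*14)/16) = 47*((465/16)*(-70)) = 47*(-16275/8) = -764925/8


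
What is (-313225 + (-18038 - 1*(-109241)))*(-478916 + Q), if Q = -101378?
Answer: 128838034468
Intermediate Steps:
(-313225 + (-18038 - 1*(-109241)))*(-478916 + Q) = (-313225 + (-18038 - 1*(-109241)))*(-478916 - 101378) = (-313225 + (-18038 + 109241))*(-580294) = (-313225 + 91203)*(-580294) = -222022*(-580294) = 128838034468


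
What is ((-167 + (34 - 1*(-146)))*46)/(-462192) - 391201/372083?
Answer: -90516239113/85986892968 ≈ -1.0527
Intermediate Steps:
((-167 + (34 - 1*(-146)))*46)/(-462192) - 391201/372083 = ((-167 + (34 + 146))*46)*(-1/462192) - 391201*1/372083 = ((-167 + 180)*46)*(-1/462192) - 391201/372083 = (13*46)*(-1/462192) - 391201/372083 = 598*(-1/462192) - 391201/372083 = -299/231096 - 391201/372083 = -90516239113/85986892968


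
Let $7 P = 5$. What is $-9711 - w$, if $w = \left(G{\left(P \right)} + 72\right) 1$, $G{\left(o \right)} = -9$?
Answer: $-9774$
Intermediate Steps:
$P = \frac{5}{7}$ ($P = \frac{1}{7} \cdot 5 = \frac{5}{7} \approx 0.71429$)
$w = 63$ ($w = \left(-9 + 72\right) 1 = 63 \cdot 1 = 63$)
$-9711 - w = -9711 - 63 = -9774$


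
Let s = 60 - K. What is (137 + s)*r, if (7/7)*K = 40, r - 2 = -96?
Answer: -14758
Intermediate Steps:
r = -94 (r = 2 - 96 = -94)
K = 40
s = 20 (s = 60 - 1*40 = 60 - 40 = 20)
(137 + s)*r = (137 + 20)*(-94) = 157*(-94) = -14758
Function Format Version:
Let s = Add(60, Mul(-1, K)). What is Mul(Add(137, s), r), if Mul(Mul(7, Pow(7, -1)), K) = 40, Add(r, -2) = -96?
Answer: -14758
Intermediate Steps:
r = -94 (r = Add(2, -96) = -94)
K = 40
s = 20 (s = Add(60, Mul(-1, 40)) = Add(60, -40) = 20)
Mul(Add(137, s), r) = Mul(Add(137, 20), -94) = Mul(157, -94) = -14758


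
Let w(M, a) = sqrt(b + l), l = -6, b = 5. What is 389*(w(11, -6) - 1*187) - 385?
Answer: -73128 + 389*I ≈ -73128.0 + 389.0*I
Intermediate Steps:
w(M, a) = I (w(M, a) = sqrt(5 - 6) = sqrt(-1) = I)
389*(w(11, -6) - 1*187) - 385 = 389*(I - 1*187) - 385 = 389*(I - 187) - 385 = 389*(-187 + I) - 385 = (-72743 + 389*I) - 385 = -73128 + 389*I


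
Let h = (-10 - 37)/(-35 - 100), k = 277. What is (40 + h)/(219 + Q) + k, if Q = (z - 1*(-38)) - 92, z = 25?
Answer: 7110497/25650 ≈ 277.21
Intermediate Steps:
h = 47/135 (h = -47/(-135) = -47*(-1/135) = 47/135 ≈ 0.34815)
Q = -29 (Q = (25 - 1*(-38)) - 92 = (25 + 38) - 92 = 63 - 92 = -29)
(40 + h)/(219 + Q) + k = (40 + 47/135)/(219 - 29) + 277 = (5447/135)/190 + 277 = (5447/135)*(1/190) + 277 = 5447/25650 + 277 = 7110497/25650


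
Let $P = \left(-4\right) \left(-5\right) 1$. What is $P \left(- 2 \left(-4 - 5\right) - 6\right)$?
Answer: $240$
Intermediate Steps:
$P = 20$ ($P = 20 \cdot 1 = 20$)
$P \left(- 2 \left(-4 - 5\right) - 6\right) = 20 \left(- 2 \left(-4 - 5\right) - 6\right) = 20 \left(\left(-2\right) \left(-9\right) - 6\right) = 20 \left(18 - 6\right) = 20 \cdot 12 = 240$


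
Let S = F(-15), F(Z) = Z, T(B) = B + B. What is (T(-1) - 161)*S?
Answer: 2445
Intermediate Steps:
T(B) = 2*B
S = -15
(T(-1) - 161)*S = (2*(-1) - 161)*(-15) = (-2 - 161)*(-15) = -163*(-15) = 2445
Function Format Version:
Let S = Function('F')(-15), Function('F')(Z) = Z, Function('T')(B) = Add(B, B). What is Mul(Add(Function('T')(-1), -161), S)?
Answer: 2445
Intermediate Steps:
Function('T')(B) = Mul(2, B)
S = -15
Mul(Add(Function('T')(-1), -161), S) = Mul(Add(Mul(2, -1), -161), -15) = Mul(Add(-2, -161), -15) = Mul(-163, -15) = 2445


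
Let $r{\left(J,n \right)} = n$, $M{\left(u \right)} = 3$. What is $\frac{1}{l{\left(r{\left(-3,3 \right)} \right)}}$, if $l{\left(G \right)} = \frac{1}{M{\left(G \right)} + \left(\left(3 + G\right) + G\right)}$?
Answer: $12$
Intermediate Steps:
$l{\left(G \right)} = \frac{1}{6 + 2 G}$ ($l{\left(G \right)} = \frac{1}{3 + \left(\left(3 + G\right) + G\right)} = \frac{1}{3 + \left(3 + 2 G\right)} = \frac{1}{6 + 2 G}$)
$\frac{1}{l{\left(r{\left(-3,3 \right)} \right)}} = \frac{1}{\frac{1}{2} \frac{1}{3 + 3}} = \frac{1}{\frac{1}{2} \cdot \frac{1}{6}} = \frac{1}{\frac{1}{12}} = 12$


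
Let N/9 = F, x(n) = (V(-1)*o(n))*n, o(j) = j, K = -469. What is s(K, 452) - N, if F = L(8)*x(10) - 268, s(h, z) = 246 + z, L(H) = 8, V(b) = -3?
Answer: 24710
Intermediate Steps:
x(n) = -3*n² (x(n) = (-3*n)*n = -3*n²)
F = -2668 (F = 8*(-3*10²) - 268 = 8*(-3*100) - 268 = 8*(-300) - 268 = -2400 - 268 = -2668)
N = -24012 (N = 9*(-2668) = -24012)
s(K, 452) - N = (246 + 452) - 1*(-24012) = 698 + 24012 = 24710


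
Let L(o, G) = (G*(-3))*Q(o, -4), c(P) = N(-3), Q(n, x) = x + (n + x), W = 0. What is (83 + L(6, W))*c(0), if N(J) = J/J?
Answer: 83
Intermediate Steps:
Q(n, x) = n + 2*x
N(J) = 1
c(P) = 1
L(o, G) = -3*G*(-8 + o) (L(o, G) = (G*(-3))*(o + 2*(-4)) = (-3*G)*(o - 8) = (-3*G)*(-8 + o) = -3*G*(-8 + o))
(83 + L(6, W))*c(0) = (83 + 3*0*(8 - 1*6))*1 = (83 + 3*0*(8 - 6))*1 = (83 + 3*0*2)*1 = (83 + 0)*1 = 83*1 = 83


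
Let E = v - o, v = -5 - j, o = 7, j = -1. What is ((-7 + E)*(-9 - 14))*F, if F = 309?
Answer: 127926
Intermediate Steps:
v = -4 (v = -5 - 1*(-1) = -5 + 1 = -4)
E = -11 (E = -4 - 1*7 = -4 - 7 = -11)
((-7 + E)*(-9 - 14))*F = ((-7 - 11)*(-9 - 14))*309 = -18*(-23)*309 = 414*309 = 127926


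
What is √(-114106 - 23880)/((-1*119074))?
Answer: -I*√137986/119074 ≈ -0.0031196*I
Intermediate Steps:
√(-114106 - 23880)/((-1*119074)) = √(-137986)/(-119074) = (I*√137986)*(-1/119074) = -I*√137986/119074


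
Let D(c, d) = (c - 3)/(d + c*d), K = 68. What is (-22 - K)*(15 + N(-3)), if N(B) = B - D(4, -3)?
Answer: -1086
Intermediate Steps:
D(c, d) = (-3 + c)/(d + c*d)
N(B) = 1/15 + B (N(B) = B - (-3 + 4)/((-3)*(1 + 4)) = B - (-1)/(3*5) = B - 1*(-1/15) = B + 1/15 = 1/15 + B)
(-22 - K)*(15 + N(-3)) = (-22 - 1*68)*(15 + (1/15 - 3)) = (-22 - 68)*(15 - 44/15) = -90*181/15 = -1086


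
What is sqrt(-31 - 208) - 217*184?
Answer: -39928 + I*sqrt(239) ≈ -39928.0 + 15.46*I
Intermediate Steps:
sqrt(-31 - 208) - 217*184 = sqrt(-239) - 39928 = I*sqrt(239) - 39928 = -39928 + I*sqrt(239)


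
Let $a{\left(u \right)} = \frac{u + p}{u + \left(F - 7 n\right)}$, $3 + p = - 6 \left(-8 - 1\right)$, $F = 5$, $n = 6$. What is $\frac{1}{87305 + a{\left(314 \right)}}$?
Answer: $\frac{277}{24183850} \approx 1.1454 \cdot 10^{-5}$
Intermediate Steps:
$p = 51$ ($p = -3 - 6 \left(-8 - 1\right) = -3 - 6 \left(-9\right) = -3 - -54 = -3 + 54 = 51$)
$a{\left(u \right)} = \frac{51 + u}{-37 + u}$ ($a{\left(u \right)} = \frac{u + 51}{u + \left(5 - 42\right)} = \frac{51 + u}{u + \left(5 - 42\right)} = \frac{51 + u}{u - 37} = \frac{51 + u}{-37 + u}$)
$\frac{1}{87305 + a{\left(314 \right)}} = \frac{1}{87305 + \frac{51 + 314}{-37 + 314}} = \frac{1}{87305 + \frac{1}{277} \cdot 365} = \frac{1}{87305 + \frac{365}{277}} = \frac{1}{\frac{24183850}{277}} = \frac{277}{24183850}$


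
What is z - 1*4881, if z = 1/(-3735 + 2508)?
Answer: -5988988/1227 ≈ -4881.0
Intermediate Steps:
z = -1/1227 (z = 1/(-1227) = -1/1227 ≈ -0.00081500)
z - 1*4881 = -1/1227 - 1*4881 = -1/1227 - 4881 = -5988988/1227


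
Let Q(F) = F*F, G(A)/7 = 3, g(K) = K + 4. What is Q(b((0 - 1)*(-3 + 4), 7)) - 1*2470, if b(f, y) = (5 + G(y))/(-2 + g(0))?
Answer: -2301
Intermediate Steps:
g(K) = 4 + K
G(A) = 21 (G(A) = 7*3 = 21)
b(f, y) = 13 (b(f, y) = (5 + 21)/(-2 + (4 + 0)) = 26/(-2 + 4) = 26/2 = 26*(1/2) = 13)
Q(F) = F**2
Q(b((0 - 1)*(-3 + 4), 7)) - 1*2470 = 13**2 - 1*2470 = 169 - 2470 = -2301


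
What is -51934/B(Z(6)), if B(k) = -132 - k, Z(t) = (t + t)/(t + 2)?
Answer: 103868/267 ≈ 389.02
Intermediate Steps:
Z(t) = 2*t/(2 + t) (Z(t) = (2*t)/(2 + t) = 2*t/(2 + t))
-51934/B(Z(6)) = -51934/(-132 - 2*6/(2 + 6)) = -51934/(-132 - 2*6/8) = -51934/(-132 - 1*3/2) = -51934/(-132 - 3/2) = -51934/(-267/2) = -51934*(-2/267) = 103868/267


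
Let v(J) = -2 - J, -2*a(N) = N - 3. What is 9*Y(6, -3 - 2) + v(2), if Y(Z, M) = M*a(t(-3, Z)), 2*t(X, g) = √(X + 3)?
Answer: -143/2 ≈ -71.500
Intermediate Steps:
t(X, g) = √(3 + X)/2 (t(X, g) = √(X + 3)/2 = √(3 + X)/2)
a(N) = 3/2 - N/2 (a(N) = -(N - 3)/2 = -(-3 + N)/2 = 3/2 - N/2)
Y(Z, M) = 3*M/2 (Y(Z, M) = M*(3/2 - √(3 - 3)/4) = M*(3/2 - √0/4) = M*(3/2 - 0/4) = M*(3/2 - ½*0) = M*(3/2 + 0) = M*(3/2) = 3*M/2)
9*Y(6, -3 - 2) + v(2) = 9*(3*(-3 - 2)/2) + (-2 - 1*2) = 9*((3/2)*(-5)) + (-2 - 2) = 9*(-15/2) - 4 = -135/2 - 4 = -143/2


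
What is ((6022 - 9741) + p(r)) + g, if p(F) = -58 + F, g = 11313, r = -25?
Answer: 7511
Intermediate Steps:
((6022 - 9741) + p(r)) + g = ((6022 - 9741) + (-58 - 25)) + 11313 = (-3719 - 83) + 11313 = -3802 + 11313 = 7511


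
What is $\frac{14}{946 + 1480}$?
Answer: $\frac{7}{1213} \approx 0.0057708$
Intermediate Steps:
$\frac{14}{946 + 1480} = \frac{14}{2426} = 14 \cdot \frac{1}{2426} = \frac{7}{1213}$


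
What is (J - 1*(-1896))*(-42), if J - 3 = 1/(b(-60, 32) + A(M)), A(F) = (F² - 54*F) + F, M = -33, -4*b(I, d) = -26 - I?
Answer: -451350606/5659 ≈ -79758.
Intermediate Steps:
b(I, d) = 13/2 + I/4 (b(I, d) = -(-26 - I)/4 = 13/2 + I/4)
A(F) = F² - 53*F
J = 16979/5659 (J = 3 + 1/((13/2 + (¼)*(-60)) - 33*(-53 - 33)) = 3 + 1/((13/2 - 15) - 33*(-86)) = 3 + 1/(-17/2 + 2838) = 3 + 1/(5659/2) = 3 + 2/5659 = 16979/5659 ≈ 3.0004)
(J - 1*(-1896))*(-42) = (16979/5659 - 1*(-1896))*(-42) = (16979/5659 + 1896)*(-42) = (10746443/5659)*(-42) = -451350606/5659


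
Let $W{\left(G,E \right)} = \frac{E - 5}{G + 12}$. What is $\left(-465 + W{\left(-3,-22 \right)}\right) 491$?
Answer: $-229788$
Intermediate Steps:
$W{\left(G,E \right)} = \frac{-5 + E}{12 + G}$
$\left(-465 + W{\left(-3,-22 \right)}\right) 491 = \left(-465 + \frac{-5 - 22}{12 - 3}\right) 491 = \left(-465 + \frac{1}{9} \left(-27\right)\right) 491 = \left(-465 - 3\right) 491 = \left(-468\right) 491 = -229788$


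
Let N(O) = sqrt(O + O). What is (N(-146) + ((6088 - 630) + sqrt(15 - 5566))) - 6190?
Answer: -732 + I*sqrt(5551) + 2*I*sqrt(73) ≈ -732.0 + 91.593*I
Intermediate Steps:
N(O) = sqrt(2)*sqrt(O) (N(O) = sqrt(2*O) = sqrt(2)*sqrt(O))
(N(-146) + ((6088 - 630) + sqrt(15 - 5566))) - 6190 = (sqrt(2)*sqrt(-146) + ((6088 - 630) + sqrt(15 - 5566))) - 6190 = (sqrt(2)*(I*sqrt(146)) + (5458 + sqrt(-5551))) - 6190 = (2*I*sqrt(73) + (5458 + I*sqrt(5551))) - 6190 = (5458 + I*sqrt(5551) + 2*I*sqrt(73)) - 6190 = -732 + I*sqrt(5551) + 2*I*sqrt(73)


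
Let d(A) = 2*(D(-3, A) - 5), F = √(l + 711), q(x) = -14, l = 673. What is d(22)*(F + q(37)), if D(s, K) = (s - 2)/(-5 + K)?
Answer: 2520/17 - 360*√346/17 ≈ -245.67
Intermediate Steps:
D(s, K) = (-2 + s)/(-5 + K)
F = 2*√346 (F = √(673 + 711) = √1384 = 2*√346 ≈ 37.202)
d(A) = -10 - 10/(-5 + A) (d(A) = 2*((-2 - 3)/(-5 + A) - 5) = 2*(-5/(-5 + A) - 5) = 2*(-5 - 5/(-5 + A)) = -10 - 10/(-5 + A))
d(22)*(F + q(37)) = (10*(4 - 1*22)/(-5 + 22))*(2*√346 - 14) = (10*(4 - 22)/17)*(-14 + 2*√346) = (10*(1/17)*(-18))*(-14 + 2*√346) = -180*(-14 + 2*√346)/17 = 2520/17 - 360*√346/17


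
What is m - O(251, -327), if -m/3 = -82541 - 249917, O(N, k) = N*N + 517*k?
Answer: 1103432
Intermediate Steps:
O(N, k) = N**2 + 517*k
m = 997374 (m = -3*(-82541 - 249917) = -3*(-332458) = 997374)
m - O(251, -327) = 997374 - (251**2 + 517*(-327)) = 997374 - (63001 - 169059) = 997374 - 1*(-106058) = 997374 + 106058 = 1103432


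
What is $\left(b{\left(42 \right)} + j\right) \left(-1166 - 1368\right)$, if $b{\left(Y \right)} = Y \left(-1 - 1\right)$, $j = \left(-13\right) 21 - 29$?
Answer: $978124$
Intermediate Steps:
$j = -302$ ($j = -273 - 29 = -302$)
$b{\left(Y \right)} = - 2 Y$ ($b{\left(Y \right)} = Y \left(-2\right) = - 2 Y$)
$\left(b{\left(42 \right)} + j\right) \left(-1166 - 1368\right) = \left(\left(-2\right) 42 - 302\right) \left(-1166 - 1368\right) = \left(-84 - 302\right) \left(-2534\right) = \left(-386\right) \left(-2534\right) = 978124$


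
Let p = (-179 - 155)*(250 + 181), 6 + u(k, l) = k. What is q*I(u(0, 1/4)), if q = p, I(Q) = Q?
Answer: 863724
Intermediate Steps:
u(k, l) = -6 + k
p = -143954 (p = -334*431 = -143954)
q = -143954
q*I(u(0, 1/4)) = -143954*(-6 + 0) = -143954*(-6) = 863724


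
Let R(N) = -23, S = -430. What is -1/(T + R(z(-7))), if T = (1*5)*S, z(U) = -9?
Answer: 1/2173 ≈ 0.00046019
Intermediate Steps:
T = -2150 (T = (1*5)*(-430) = 5*(-430) = -2150)
-1/(T + R(z(-7))) = -1/(-2150 - 23) = -1/(-2173) = -1*(-1/2173) = 1/2173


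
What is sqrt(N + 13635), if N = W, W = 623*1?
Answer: sqrt(14258) ≈ 119.41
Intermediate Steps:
W = 623
N = 623
sqrt(N + 13635) = sqrt(623 + 13635) = sqrt(14258)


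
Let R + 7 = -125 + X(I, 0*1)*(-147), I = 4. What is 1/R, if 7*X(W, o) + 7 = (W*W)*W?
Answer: -1/1329 ≈ -0.00075245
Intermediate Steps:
X(W, o) = -1 + W**3/7 (X(W, o) = -1 + ((W*W)*W)/7 = -1 + (W**2*W)/7 = -1 + W**3/7)
R = -1329 (R = -7 + (-125 + (-1 + (1/7)*4**3)*(-147)) = -7 + (-125 + (-1 + (1/7)*64)*(-147)) = -7 + (-125 + (-1 + 64/7)*(-147)) = -7 + (-125 + (57/7)*(-147)) = -7 + (-125 - 1197) = -7 - 1322 = -1329)
1/R = 1/(-1329) = -1/1329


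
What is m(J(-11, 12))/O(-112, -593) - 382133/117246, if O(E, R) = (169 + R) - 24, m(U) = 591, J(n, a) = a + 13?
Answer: -120243985/26263104 ≈ -4.5784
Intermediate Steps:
J(n, a) = 13 + a
O(E, R) = 145 + R
m(J(-11, 12))/O(-112, -593) - 382133/117246 = 591/(145 - 593) - 382133/117246 = 591/(-448) - 382133*1/117246 = 591*(-1/448) - 382133/117246 = -591/448 - 382133/117246 = -120243985/26263104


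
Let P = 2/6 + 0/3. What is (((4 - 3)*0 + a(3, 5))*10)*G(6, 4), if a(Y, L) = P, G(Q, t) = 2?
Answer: 20/3 ≈ 6.6667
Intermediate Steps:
P = ⅓ (P = 2*(⅙) + 0*(⅓) = ⅓ + 0 = ⅓ ≈ 0.33333)
a(Y, L) = ⅓
(((4 - 3)*0 + a(3, 5))*10)*G(6, 4) = (((4 - 3)*0 + ⅓)*10)*2 = ((1*0 + ⅓)*10)*2 = ((0 + ⅓)*10)*2 = ((⅓)*10)*2 = (10/3)*2 = 20/3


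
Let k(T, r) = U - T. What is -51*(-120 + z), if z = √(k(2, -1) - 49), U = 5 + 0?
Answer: 6120 - 51*I*√46 ≈ 6120.0 - 345.9*I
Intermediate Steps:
U = 5
k(T, r) = 5 - T
z = I*√46 (z = √((5 - 1*2) - 49) = √((5 - 2) - 49) = √(3 - 49) = √(-46) = I*√46 ≈ 6.7823*I)
-51*(-120 + z) = -51*(-120 + I*√46) = 6120 - 51*I*√46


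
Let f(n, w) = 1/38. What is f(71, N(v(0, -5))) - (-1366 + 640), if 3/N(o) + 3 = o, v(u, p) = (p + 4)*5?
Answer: 27589/38 ≈ 726.03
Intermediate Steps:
v(u, p) = 20 + 5*p (v(u, p) = (4 + p)*5 = 20 + 5*p)
N(o) = 3/(-3 + o)
f(n, w) = 1/38
f(71, N(v(0, -5))) - (-1366 + 640) = 1/38 - (-1366 + 640) = 1/38 - 1*(-726) = 1/38 + 726 = 27589/38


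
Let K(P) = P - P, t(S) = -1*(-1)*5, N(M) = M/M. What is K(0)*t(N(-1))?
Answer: 0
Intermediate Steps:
N(M) = 1
t(S) = 5 (t(S) = 1*5 = 5)
K(P) = 0
K(0)*t(N(-1)) = 0*5 = 0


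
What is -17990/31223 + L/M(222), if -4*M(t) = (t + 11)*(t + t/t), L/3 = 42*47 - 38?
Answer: -1660115146/1622315857 ≈ -1.0233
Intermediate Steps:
L = 5808 (L = 3*(42*47 - 38) = 3*(1974 - 38) = 3*1936 = 5808)
M(t) = -(1 + t)*(11 + t)/4 (M(t) = -(t + 11)*(t + t/t)/4 = -(11 + t)*(t + 1)/4 = -(11 + t)*(1 + t)/4 = -(1 + t)*(11 + t)/4)
-17990/31223 + L/M(222) = -17990/31223 + 5808/(-11/4 - 3*222 - 1/4*222**2) = -17990*1/31223 + 5808/(-11/4 - 666 - 1/4*49284) = -17990/31223 + 5808/(-11/4 - 666 - 12321) = -17990/31223 + 5808/(-51959/4) = -17990/31223 + 5808*(-4/51959) = -17990/31223 - 23232/51959 = -1660115146/1622315857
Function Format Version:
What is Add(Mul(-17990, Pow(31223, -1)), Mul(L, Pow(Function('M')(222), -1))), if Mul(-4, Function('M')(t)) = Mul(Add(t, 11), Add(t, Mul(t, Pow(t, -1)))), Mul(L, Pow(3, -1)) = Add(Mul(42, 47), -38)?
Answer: Rational(-1660115146, 1622315857) ≈ -1.0233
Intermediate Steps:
L = 5808 (L = Mul(3, Add(Mul(42, 47), -38)) = Mul(3, Add(1974, -38)) = Mul(3, 1936) = 5808)
Function('M')(t) = Mul(Rational(-1, 4), Add(1, t), Add(11, t)) (Function('M')(t) = Mul(Rational(-1, 4), Mul(Add(t, 11), Add(t, Mul(t, Pow(t, -1))))) = Mul(Rational(-1, 4), Mul(Add(11, t), Add(t, 1))) = Mul(Rational(-1, 4), Mul(Add(11, t), Add(1, t))) = Mul(Rational(-1, 4), Mul(Add(1, t), Add(11, t))) = Mul(Rational(-1, 4), Add(1, t), Add(11, t)))
Add(Mul(-17990, Pow(31223, -1)), Mul(L, Pow(Function('M')(222), -1))) = Add(Mul(-17990, Pow(31223, -1)), Mul(5808, Pow(Add(Rational(-11, 4), Mul(-3, 222), Mul(Rational(-1, 4), Pow(222, 2))), -1))) = Add(Mul(-17990, Rational(1, 31223)), Mul(5808, Pow(Add(Rational(-11, 4), -666, Mul(Rational(-1, 4), 49284)), -1))) = Add(Rational(-17990, 31223), Mul(5808, Pow(Add(Rational(-11, 4), -666, -12321), -1))) = Add(Rational(-17990, 31223), Mul(5808, Pow(Rational(-51959, 4), -1))) = Add(Rational(-17990, 31223), Mul(5808, Rational(-4, 51959))) = Add(Rational(-17990, 31223), Rational(-23232, 51959)) = Rational(-1660115146, 1622315857)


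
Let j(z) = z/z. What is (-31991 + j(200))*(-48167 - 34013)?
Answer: 2628938200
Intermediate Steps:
j(z) = 1
(-31991 + j(200))*(-48167 - 34013) = (-31991 + 1)*(-48167 - 34013) = -31990*(-82180) = 2628938200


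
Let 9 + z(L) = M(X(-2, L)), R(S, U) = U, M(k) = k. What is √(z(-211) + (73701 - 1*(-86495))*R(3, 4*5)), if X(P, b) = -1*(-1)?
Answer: 2*√800978 ≈ 1789.9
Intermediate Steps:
X(P, b) = 1
z(L) = -8 (z(L) = -9 + 1 = -8)
√(z(-211) + (73701 - 1*(-86495))*R(3, 4*5)) = √(-8 + (73701 - 1*(-86495))*(4*5)) = √(-8 + (73701 + 86495)*20) = √(-8 + 160196*20) = √(-8 + 3203920) = √3203912 = 2*√800978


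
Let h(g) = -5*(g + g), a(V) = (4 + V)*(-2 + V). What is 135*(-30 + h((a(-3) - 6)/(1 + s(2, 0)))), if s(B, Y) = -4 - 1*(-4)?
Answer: 10800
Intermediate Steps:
s(B, Y) = 0 (s(B, Y) = -4 + 4 = 0)
a(V) = (-2 + V)*(4 + V)
h(g) = -10*g
135*(-30 + h((a(-3) - 6)/(1 + s(2, 0)))) = 135*(-30 - 10*((-8 + (-3)**2 + 2*(-3)) - 6)/(1 + 0)) = 135*(-30 - 10*((-8 + 9 - 6) - 6)/1) = 135*(-30 - 10*(-5 - 6)) = 135*(-30 - (-110)) = 135*(-30 - 10*(-11)) = 135*(-30 + 110) = 135*80 = 10800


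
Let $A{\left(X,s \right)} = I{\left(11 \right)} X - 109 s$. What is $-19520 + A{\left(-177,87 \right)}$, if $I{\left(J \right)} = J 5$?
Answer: $-38738$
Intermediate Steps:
$I{\left(J \right)} = 5 J$
$A{\left(X,s \right)} = - 109 s + 55 X$ ($A{\left(X,s \right)} = 5 \cdot 11 X - 109 s = 55 X - 109 s = - 109 s + 55 X$)
$-19520 + A{\left(-177,87 \right)} = -19520 + \left(\left(-109\right) 87 + 55 \left(-177\right)\right) = -19520 - 19218 = -38738$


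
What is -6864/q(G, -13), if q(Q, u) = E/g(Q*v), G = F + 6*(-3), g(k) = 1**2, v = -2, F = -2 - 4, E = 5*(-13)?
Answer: 528/5 ≈ 105.60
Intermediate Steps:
E = -65
F = -6
g(k) = 1
G = -24 (G = -6 + 6*(-3) = -6 - 18 = -24)
q(Q, u) = -65 (q(Q, u) = -65/1 = -65*1 = -65)
-6864/q(G, -13) = -6864/(-65) = -6864*(-1/65) = 528/5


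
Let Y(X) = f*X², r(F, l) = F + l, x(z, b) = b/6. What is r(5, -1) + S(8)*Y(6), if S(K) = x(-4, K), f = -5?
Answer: -236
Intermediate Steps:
x(z, b) = b/6 (x(z, b) = b*(⅙) = b/6)
S(K) = K/6
Y(X) = -5*X²
r(5, -1) + S(8)*Y(6) = (5 - 1) + ((⅙)*8)*(-5*6²) = 4 + 4*(-5*36)/3 = 4 + (4/3)*(-180) = 4 - 240 = -236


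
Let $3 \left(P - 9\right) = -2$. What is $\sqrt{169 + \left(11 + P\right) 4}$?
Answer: $\frac{\sqrt{2217}}{3} \approx 15.695$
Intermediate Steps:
$P = \frac{25}{3}$ ($P = 9 + \frac{1}{3} \left(-2\right) = 9 - \frac{2}{3} = \frac{25}{3} \approx 8.3333$)
$\sqrt{169 + \left(11 + P\right) 4} = \sqrt{169 + \left(11 + \frac{25}{3}\right) 4} = \sqrt{169 + \frac{58}{3} \cdot 4} = \sqrt{169 + \frac{232}{3}} = \sqrt{\frac{739}{3}} = \frac{\sqrt{2217}}{3}$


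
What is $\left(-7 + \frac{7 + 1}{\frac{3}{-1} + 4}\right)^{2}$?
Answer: $1$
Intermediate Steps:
$\left(-7 + \frac{7 + 1}{\frac{3}{-1} + 4}\right)^{2} = \left(-7 + \frac{8}{3 \left(-1\right) + 4}\right)^{2} = \left(-7 + \frac{8}{-3 + 4}\right)^{2} = \left(-7 + \frac{8}{1}\right)^{2} = \left(-7 + 8 \cdot 1\right)^{2} = \left(-7 + 8\right)^{2} = 1^{2} = 1$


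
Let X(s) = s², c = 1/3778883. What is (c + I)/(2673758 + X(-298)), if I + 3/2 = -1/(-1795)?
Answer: -6780574533/12492480298634380 ≈ -5.4277e-7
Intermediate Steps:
c = 1/3778883 ≈ 2.6463e-7
I = -5383/3590 (I = -3/2 - 1/(-1795) = -3/2 - 1*(-1/1795) = -3/2 + 1/1795 = -5383/3590 ≈ -1.4994)
(c + I)/(2673758 + X(-298)) = (1/3778883 - 5383/3590)/(2673758 + (-298)²) = -20341723599/(13566189970*(2673758 + 88804)) = -20341723599/13566189970/2762562 = -20341723599/13566189970*1/2762562 = -6780574533/12492480298634380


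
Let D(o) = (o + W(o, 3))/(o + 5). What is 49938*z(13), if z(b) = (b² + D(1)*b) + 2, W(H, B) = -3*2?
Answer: 7998403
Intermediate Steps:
W(H, B) = -6
D(o) = (-6 + o)/(5 + o) (D(o) = (o - 6)/(o + 5) = (-6 + o)/(5 + o))
z(b) = 2 + b² - 5*b/6 (z(b) = (b² + ((-6 + 1)/(5 + 1))*b) + 2 = (b² + (-5/6)*b) + 2 = (b² + ((⅙)*(-5))*b) + 2 = (b² - 5*b/6) + 2 = 2 + b² - 5*b/6)
49938*z(13) = 49938*(2 + 13² - ⅚*13) = 49938*(2 + 169 - 65/6) = 49938*(961/6) = 7998403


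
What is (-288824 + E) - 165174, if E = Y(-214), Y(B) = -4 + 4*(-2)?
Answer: -454010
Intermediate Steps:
Y(B) = -12 (Y(B) = -4 - 8 = -12)
E = -12
(-288824 + E) - 165174 = (-288824 - 12) - 165174 = -288836 - 165174 = -454010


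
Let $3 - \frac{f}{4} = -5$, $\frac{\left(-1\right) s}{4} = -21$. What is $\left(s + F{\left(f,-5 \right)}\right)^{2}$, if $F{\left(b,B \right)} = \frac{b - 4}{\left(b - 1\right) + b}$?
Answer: $\frac{577600}{81} \approx 7130.9$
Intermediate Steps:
$s = 84$ ($s = \left(-4\right) \left(-21\right) = 84$)
$f = 32$ ($f = 12 - -20 = 12 + 20 = 32$)
$F{\left(b,B \right)} = \frac{-4 + b}{-1 + 2 b}$ ($F{\left(b,B \right)} = \frac{-4 + b}{\left(b - 1\right) + b} = \frac{-4 + b}{\left(-1 + b\right) + b} = \frac{-4 + b}{-1 + 2 b}$)
$\left(s + F{\left(f,-5 \right)}\right)^{2} = \left(84 + \frac{-4 + 32}{-1 + 2 \cdot 32}\right)^{2} = \left(84 + \frac{1}{-1 + 64} \cdot 28\right)^{2} = \left(84 + \frac{1}{63} \cdot 28\right)^{2} = \left(84 + \frac{4}{9}\right)^{2} = \left(\frac{760}{9}\right)^{2} = \frac{577600}{81}$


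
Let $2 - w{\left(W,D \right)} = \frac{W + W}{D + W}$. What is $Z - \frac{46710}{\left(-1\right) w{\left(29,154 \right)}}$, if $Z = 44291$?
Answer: $\frac{11094779}{154} \approx 72044.0$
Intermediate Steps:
$w{\left(W,D \right)} = 2 - \frac{2 W}{D + W}$ ($w{\left(W,D \right)} = 2 - \frac{W + W}{D + W} = 2 - \frac{2 W}{D + W}$)
$Z - \frac{46710}{\left(-1\right) w{\left(29,154 \right)}} = 44291 - \frac{46710}{\left(-1\right) 2 \cdot 154 \frac{1}{154 + 29}} = 44291 - \frac{46710}{\left(-1\right) 2 \cdot 154 \cdot \frac{1}{183}} = 44291 - \frac{46710}{\left(-1\right) \frac{308}{183}} = 44291 - \frac{46710}{- \frac{308}{183}} = 44291 - - \frac{4273965}{154} = 44291 + \frac{4273965}{154} = \frac{11094779}{154}$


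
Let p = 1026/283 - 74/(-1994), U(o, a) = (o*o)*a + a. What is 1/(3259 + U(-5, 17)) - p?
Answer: -3824305342/1044240851 ≈ -3.6623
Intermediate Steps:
U(o, a) = a + a*o² (U(o, a) = o²*a + a = a*o² + a = a + a*o²)
p = 1033393/282151 (p = 1026*(1/283) - 74*(-1/1994) = 1026/283 + 37/997 = 1033393/282151 ≈ 3.6626)
1/(3259 + U(-5, 17)) - p = 1/(3259 + 17*(1 + (-5)²)) - 1*1033393/282151 = 1/(3259 + 17*(1 + 25)) - 1033393/282151 = 1/(3259 + 17*26) - 1033393/282151 = 1/(3259 + 442) - 1033393/282151 = 1/3701 - 1033393/282151 = -3824305342/1044240851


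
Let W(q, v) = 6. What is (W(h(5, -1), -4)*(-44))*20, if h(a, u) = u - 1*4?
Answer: -5280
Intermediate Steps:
h(a, u) = -4 + u (h(a, u) = u - 4 = -4 + u)
(W(h(5, -1), -4)*(-44))*20 = (6*(-44))*20 = -264*20 = -5280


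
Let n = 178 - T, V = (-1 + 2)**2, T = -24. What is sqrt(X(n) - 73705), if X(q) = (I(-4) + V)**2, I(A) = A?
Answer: 28*I*sqrt(94) ≈ 271.47*I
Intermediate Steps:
V = 1 (V = 1**2 = 1)
n = 202 (n = 178 - 1*(-24) = 178 + 24 = 202)
X(q) = 9 (X(q) = (-4 + 1)**2 = (-3)**2 = 9)
sqrt(X(n) - 73705) = sqrt(9 - 73705) = sqrt(-73696) = 28*I*sqrt(94)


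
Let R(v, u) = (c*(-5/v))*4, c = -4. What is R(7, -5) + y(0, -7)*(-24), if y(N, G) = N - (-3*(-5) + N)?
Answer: 2600/7 ≈ 371.43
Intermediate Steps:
R(v, u) = 80/v (R(v, u) = -(-20)/v*4 = (20/v)*4 = 80/v)
y(N, G) = -15 (y(N, G) = N - (15 + N) = N + (-15 - N) = -15)
R(7, -5) + y(0, -7)*(-24) = 80/7 - 15*(-24) = 80*(⅐) + 360 = 80/7 + 360 = 2600/7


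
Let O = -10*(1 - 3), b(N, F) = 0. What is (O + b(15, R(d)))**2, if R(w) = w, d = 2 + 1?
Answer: 400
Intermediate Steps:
d = 3
O = 20 (O = -10*(-2) = 20)
(O + b(15, R(d)))**2 = (20 + 0)**2 = 20**2 = 400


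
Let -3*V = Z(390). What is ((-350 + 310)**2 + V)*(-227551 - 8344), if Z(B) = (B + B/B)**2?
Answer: 34931567495/3 ≈ 1.1644e+10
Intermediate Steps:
Z(B) = (1 + B)**2 (Z(B) = (B + 1)**2 = (1 + B)**2)
V = -152881/3 (V = -(1 + 390)**2/3 = -1/3*391**2 = -1/3*152881 = -152881/3 ≈ -50960.)
((-350 + 310)**2 + V)*(-227551 - 8344) = ((-350 + 310)**2 - 152881/3)*(-227551 - 8344) = ((-40)**2 - 152881/3)*(-235895) = (1600 - 152881/3)*(-235895) = -148081/3*(-235895) = 34931567495/3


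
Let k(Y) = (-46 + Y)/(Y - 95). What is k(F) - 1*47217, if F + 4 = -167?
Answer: -1794215/38 ≈ -47216.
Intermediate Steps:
F = -171 (F = -4 - 167 = -171)
k(Y) = (-46 + Y)/(-95 + Y)
k(F) - 1*47217 = (-46 - 171)/(-95 - 171) - 1*47217 = -217/(-266) - 47217 = -1/266*(-217) - 47217 = 31/38 - 47217 = -1794215/38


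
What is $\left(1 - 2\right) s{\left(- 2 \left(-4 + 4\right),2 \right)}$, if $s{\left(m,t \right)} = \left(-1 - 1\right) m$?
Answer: $0$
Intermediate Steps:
$s{\left(m,t \right)} = - 2 m$
$\left(1 - 2\right) s{\left(- 2 \left(-4 + 4\right),2 \right)} = \left(1 - 2\right) \left(- 2 \left(- 2 \left(-4 + 4\right)\right)\right) = - \left(-2\right) \left(\left(-2\right) 0\right) = - \left(-2\right) 0 = \left(-1\right) 0 = 0$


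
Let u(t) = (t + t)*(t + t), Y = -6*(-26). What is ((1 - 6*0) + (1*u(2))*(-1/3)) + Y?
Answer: 455/3 ≈ 151.67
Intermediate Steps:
Y = 156
u(t) = 4*t² (u(t) = (2*t)*(2*t) = 4*t²)
((1 - 6*0) + (1*u(2))*(-1/3)) + Y = ((1 - 6*0) + (1*(4*2²))*(-1/3)) + 156 = ((1 + 0) + (1*(4*4))*(-1*⅓)) + 156 = (1 + (1*16)*(-⅓)) + 156 = (1 + 16*(-⅓)) + 156 = (1 - 16/3) + 156 = -13/3 + 156 = 455/3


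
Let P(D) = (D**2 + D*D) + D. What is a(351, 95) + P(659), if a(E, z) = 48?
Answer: 869269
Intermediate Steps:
P(D) = D + 2*D**2 (P(D) = (D**2 + D**2) + D = 2*D**2 + D = D + 2*D**2)
a(351, 95) + P(659) = 48 + 659*(1 + 2*659) = 48 + 659*(1 + 1318) = 48 + 659*1319 = 48 + 869221 = 869269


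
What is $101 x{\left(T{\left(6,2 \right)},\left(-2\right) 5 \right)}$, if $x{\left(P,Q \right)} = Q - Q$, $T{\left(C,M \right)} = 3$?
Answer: $0$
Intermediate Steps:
$x{\left(P,Q \right)} = 0$
$101 x{\left(T{\left(6,2 \right)},\left(-2\right) 5 \right)} = 101 \cdot 0 = 0$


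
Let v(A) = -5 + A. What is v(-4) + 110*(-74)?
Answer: -8149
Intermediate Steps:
v(-4) + 110*(-74) = (-5 - 4) + 110*(-74) = -9 - 8140 = -8149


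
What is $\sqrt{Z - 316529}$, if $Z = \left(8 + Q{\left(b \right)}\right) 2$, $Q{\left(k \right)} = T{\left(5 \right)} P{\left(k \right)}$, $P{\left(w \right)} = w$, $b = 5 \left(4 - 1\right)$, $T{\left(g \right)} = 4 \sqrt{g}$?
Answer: $\sqrt{-316513 + 120 \sqrt{5}} \approx 562.36 i$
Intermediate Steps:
$b = 15$ ($b = 5 \cdot 3 = 15$)
$Q{\left(k \right)} = 4 k \sqrt{5}$ ($Q{\left(k \right)} = 4 \sqrt{5} k = 4 k \sqrt{5}$)
$Z = 16 + 120 \sqrt{5}$ ($Z = \left(8 + 4 \cdot 15 \sqrt{5}\right) 2 = \left(8 + 60 \sqrt{5}\right) 2 = 16 + 120 \sqrt{5} \approx 284.33$)
$\sqrt{Z - 316529} = \sqrt{\left(16 + 120 \sqrt{5}\right) - 316529} = \sqrt{-316513 + 120 \sqrt{5}}$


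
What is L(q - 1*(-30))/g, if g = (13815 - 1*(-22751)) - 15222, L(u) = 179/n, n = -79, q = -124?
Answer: -179/1686176 ≈ -0.00010616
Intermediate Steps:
L(u) = -179/79 (L(u) = 179/(-79) = 179*(-1/79) = -179/79)
g = 21344 (g = (13815 + 22751) - 15222 = 36566 - 15222 = 21344)
L(q - 1*(-30))/g = -179/79/21344 = -179/79*1/21344 = -179/1686176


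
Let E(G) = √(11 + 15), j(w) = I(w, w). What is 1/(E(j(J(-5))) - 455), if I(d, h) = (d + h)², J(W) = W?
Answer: -35/15923 - √26/206999 ≈ -0.0022227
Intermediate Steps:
j(w) = 4*w² (j(w) = (w + w)² = (2*w)² = 4*w²)
E(G) = √26
1/(E(j(J(-5))) - 455) = 1/(√26 - 455) = 1/(-455 + √26)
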